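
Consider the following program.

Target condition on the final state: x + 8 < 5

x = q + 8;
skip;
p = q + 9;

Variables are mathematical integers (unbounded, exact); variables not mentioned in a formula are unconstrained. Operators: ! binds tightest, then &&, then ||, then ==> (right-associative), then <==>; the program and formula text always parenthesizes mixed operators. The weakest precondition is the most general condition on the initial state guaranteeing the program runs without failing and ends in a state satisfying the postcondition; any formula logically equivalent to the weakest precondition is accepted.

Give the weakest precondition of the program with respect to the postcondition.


Working backward. After the program, the postcondition x + 8 < 5 must hold; in canonical form it is x < -3.
Before p := q + 9: x < -3
Before skip: x < -3
Before x := q + 8: q < -11
Answer: WP = q < -11


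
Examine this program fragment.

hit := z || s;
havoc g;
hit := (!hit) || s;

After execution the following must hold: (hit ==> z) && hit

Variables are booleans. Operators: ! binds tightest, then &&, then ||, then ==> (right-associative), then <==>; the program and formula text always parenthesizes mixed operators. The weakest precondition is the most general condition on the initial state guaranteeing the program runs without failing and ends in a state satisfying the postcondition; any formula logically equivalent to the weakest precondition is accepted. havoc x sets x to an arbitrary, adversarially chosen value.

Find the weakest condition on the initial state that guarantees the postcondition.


Working backward. After the program, (hit ==> z) && hit must hold.
Before hit := (!hit) || s: (((!hit) || s) ==> z) && ((!hit) || s)
Before havoc g: (((!hit) || s) ==> z) && ((!hit) || s)
Before hit := z || s: (((!(z || s)) || s) ==> z) && ((!(z || s)) || s)
Answer: WP = (((!(z || s)) || s) ==> z) && ((!(z || s)) || s)


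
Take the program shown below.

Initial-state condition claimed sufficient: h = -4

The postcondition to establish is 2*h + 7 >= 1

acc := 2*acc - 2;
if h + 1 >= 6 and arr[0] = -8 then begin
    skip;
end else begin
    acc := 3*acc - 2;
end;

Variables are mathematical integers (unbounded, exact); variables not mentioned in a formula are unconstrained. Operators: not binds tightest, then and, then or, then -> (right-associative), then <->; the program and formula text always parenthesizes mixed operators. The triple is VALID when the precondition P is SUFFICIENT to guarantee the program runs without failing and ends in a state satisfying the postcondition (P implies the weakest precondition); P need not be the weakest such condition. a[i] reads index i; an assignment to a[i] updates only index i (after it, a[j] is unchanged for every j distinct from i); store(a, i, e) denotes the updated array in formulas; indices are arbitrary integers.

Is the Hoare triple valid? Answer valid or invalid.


Working backward. After the program, the postcondition 2*h + 7 >= 1 must hold; in canonical form it is 2*h >= -6.
Then branch requires 2*h >= -6; else branch requires 2*h >= -6.
Before the if: ((h >= 5 and arr[0] = -8) -> 2*h >= -6) and ((not (h >= 5 and arr[0] = -8)) -> 2*h >= -6)
Before acc := 2*acc - 2: ((h >= 5 and arr[0] = -8) -> 2*h >= -6) and ((not (h >= 5 and arr[0] = -8)) -> 2*h >= -6)
The weakest precondition is ((h >= 5 and arr[0] = -8) -> 2*h >= -6) and ((not (h >= 5 and arr[0] = -8)) -> 2*h >= -6).
Check whether h = -4 implies it.
Countermodel: at the initial state arr = {[0] = 0, elsewhere 0}, h = -4, the precondition holds but the weakest precondition fails.
Answer: invalid


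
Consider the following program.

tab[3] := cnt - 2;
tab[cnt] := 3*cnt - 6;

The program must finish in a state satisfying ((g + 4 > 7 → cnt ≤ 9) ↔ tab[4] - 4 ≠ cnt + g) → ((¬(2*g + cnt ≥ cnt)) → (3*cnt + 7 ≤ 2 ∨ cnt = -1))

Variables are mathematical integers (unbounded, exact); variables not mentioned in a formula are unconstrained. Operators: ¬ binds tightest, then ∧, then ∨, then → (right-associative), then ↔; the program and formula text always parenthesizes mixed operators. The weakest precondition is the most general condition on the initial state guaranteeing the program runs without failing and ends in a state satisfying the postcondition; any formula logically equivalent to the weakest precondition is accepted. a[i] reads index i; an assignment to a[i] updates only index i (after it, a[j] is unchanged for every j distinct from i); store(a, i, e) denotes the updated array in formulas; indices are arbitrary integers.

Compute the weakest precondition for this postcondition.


Working backward. After the program, the postcondition ((g + 4 > 7 → cnt ≤ 9) ↔ tab[4] - 4 ≠ cnt + g) → ((¬(2*g + cnt ≥ cnt)) → (3*cnt + 7 ≤ 2 ∨ cnt = -1)) must hold; in canonical form it is ((g > 3 → cnt ≤ 9) ↔ tab[4] ≠ cnt + g + 4) → ((¬(2*g ≥ 0)) → (3*cnt ≤ -5 ∨ cnt = -1)).
Before tab[cnt] := 3*cnt - 6: ((g > 3 → cnt ≤ 9) ↔ store(tab, cnt, 3*cnt - 6)[4] ≠ cnt + g + 4) → ((¬(2*g ≥ 0)) → (3*cnt ≤ -5 ∨ cnt = -1))
Before tab[3] := cnt - 2: ((g > 3 → cnt ≤ 9) ↔ store(store(tab, 3, cnt - 2), cnt, 3*cnt - 6)[4] ≠ cnt + g + 4) → ((¬(2*g ≥ 0)) → (3*cnt ≤ -5 ∨ cnt = -1))
Answer: WP = ((g > 3 → cnt ≤ 9) ↔ store(store(tab, 3, cnt - 2), cnt, 3*cnt - 6)[4] ≠ cnt + g + 4) → ((¬(2*g ≥ 0)) → (3*cnt ≤ -5 ∨ cnt = -1))


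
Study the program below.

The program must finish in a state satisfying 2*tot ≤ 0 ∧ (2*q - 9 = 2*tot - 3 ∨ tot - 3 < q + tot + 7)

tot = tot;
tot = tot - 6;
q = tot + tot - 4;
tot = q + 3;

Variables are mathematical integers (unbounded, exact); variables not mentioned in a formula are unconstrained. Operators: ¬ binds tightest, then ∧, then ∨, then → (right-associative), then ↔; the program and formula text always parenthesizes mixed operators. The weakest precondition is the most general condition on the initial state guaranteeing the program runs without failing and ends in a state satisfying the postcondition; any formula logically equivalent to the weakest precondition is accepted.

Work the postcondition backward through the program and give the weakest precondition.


Working backward. After the program, the postcondition 2*tot ≤ 0 ∧ (2*q - 9 = 2*tot - 3 ∨ tot - 3 < q + tot + 7) must hold; in canonical form it is 2*tot ≤ 0 ∧ (2*q = 2*tot + 6 ∨ q > -10).
Before tot := q + 3: 2*q ≤ -6 ∧ q > -10
Before q := tot + tot - 4: 4*tot ≤ 2 ∧ 2*tot > -6
Before tot := tot - 6: 4*tot ≤ 26 ∧ 2*tot > 6
Before tot := tot: 4*tot ≤ 26 ∧ 2*tot > 6
Answer: WP = 4*tot ≤ 26 ∧ 2*tot > 6


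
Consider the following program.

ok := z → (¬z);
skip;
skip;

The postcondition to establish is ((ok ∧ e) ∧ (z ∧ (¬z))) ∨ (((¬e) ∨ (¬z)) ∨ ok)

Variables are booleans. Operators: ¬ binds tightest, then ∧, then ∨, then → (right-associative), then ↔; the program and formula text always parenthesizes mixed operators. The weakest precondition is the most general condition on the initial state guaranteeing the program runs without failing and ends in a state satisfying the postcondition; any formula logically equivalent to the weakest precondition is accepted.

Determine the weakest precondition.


Working backward. After the program, the postcondition ((ok ∧ e) ∧ (z ∧ (¬z))) ∨ (((¬e) ∨ (¬z)) ∨ ok) must hold; in canonical form it is (¬e) ∨ (¬z) ∨ ok.
Before skip: (¬e) ∨ (¬z) ∨ ok
Before skip: (¬e) ∨ (¬z) ∨ ok
Before ok := z → (¬z): (¬e) ∨ (¬z) ∨ (z → (¬z))
Answer: WP = (¬e) ∨ (¬z) ∨ (z → (¬z))


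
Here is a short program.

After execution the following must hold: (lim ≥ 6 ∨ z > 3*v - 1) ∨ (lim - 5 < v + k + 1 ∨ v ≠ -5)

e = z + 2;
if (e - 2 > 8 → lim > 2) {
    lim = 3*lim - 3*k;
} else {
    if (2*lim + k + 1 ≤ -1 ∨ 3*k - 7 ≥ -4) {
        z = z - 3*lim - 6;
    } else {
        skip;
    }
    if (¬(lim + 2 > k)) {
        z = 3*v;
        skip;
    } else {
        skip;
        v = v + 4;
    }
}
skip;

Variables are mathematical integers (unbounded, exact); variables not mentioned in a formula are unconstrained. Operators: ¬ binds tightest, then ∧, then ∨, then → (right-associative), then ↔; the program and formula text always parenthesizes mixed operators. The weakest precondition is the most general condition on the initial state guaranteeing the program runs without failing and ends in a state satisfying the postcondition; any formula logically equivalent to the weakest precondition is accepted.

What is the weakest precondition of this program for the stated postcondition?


Working backward. After the program, the postcondition (lim ≥ 6 ∨ z > 3*v - 1) ∨ (lim - 5 < v + k + 1 ∨ v ≠ -5) must hold; in canonical form it is lim ≥ 6 ∨ z > 3*v - 1 ∨ lim < k + v + 6 ∨ v ≠ -5.
Before skip: lim ≥ 6 ∨ z > 3*v - 1 ∨ lim < k + v + 6 ∨ v ≠ -5
Then branch requires 3*lim ≥ 3*k + 6 ∨ z > 3*v - 1 ∨ 3*lim < 4*k + v + 6 ∨ v ≠ -5; else branch requires ((k + 2*lim ≤ -2 ∨ 3*k ≥ 3) → (lim > k - 2 → (lim ≥ 6 ∨ z > 3*lim + 3*v + 17 ∨ lim < k + v + 10 ∨ v ≠ -9))) ∧ ((¬(k + 2*lim ≤ -2 ∨ 3*k ≥ 3)) → (lim > k - 2 → (lim ≥ 6 ∨ z > 3*v + 11 ∨ lim < k + v + 10 ∨ v ≠ -9))).
Before the if: ((e > 10 → lim > 2) → (3*lim ≥ 3*k + 6 ∨ z > 3*v - 1 ∨ 3*lim < 4*k + v + 6 ∨ v ≠ -5)) ∧ ((¬(e > 10 → lim > 2)) → (((k + 2*lim ≤ -2 ∨ 3*k ≥ 3) → (lim > k - 2 → (lim ≥ 6 ∨ z > 3*lim + 3*v + 17 ∨ lim < k + v + 10 ∨ v ≠ -9))) ∧ ((¬(k + 2*lim ≤ -2 ∨ 3*k ≥ 3)) → (lim > k - 2 → (lim ≥ 6 ∨ z > 3*v + 11 ∨ lim < k + v + 10 ∨ v ≠ -9)))))
Before e := z + 2: ((z > 8 → lim > 2) → (3*lim ≥ 3*k + 6 ∨ z > 3*v - 1 ∨ 3*lim < 4*k + v + 6 ∨ v ≠ -5)) ∧ ((¬(z > 8 → lim > 2)) → (((k + 2*lim ≤ -2 ∨ 3*k ≥ 3) → (lim > k - 2 → (lim ≥ 6 ∨ z > 3*lim + 3*v + 17 ∨ lim < k + v + 10 ∨ v ≠ -9))) ∧ ((¬(k + 2*lim ≤ -2 ∨ 3*k ≥ 3)) → (lim > k - 2 → (lim ≥ 6 ∨ z > 3*v + 11 ∨ lim < k + v + 10 ∨ v ≠ -9)))))
Answer: WP = ((z > 8 → lim > 2) → (3*lim ≥ 3*k + 6 ∨ z > 3*v - 1 ∨ 3*lim < 4*k + v + 6 ∨ v ≠ -5)) ∧ ((¬(z > 8 → lim > 2)) → (((k + 2*lim ≤ -2 ∨ 3*k ≥ 3) → (lim > k - 2 → (lim ≥ 6 ∨ z > 3*lim + 3*v + 17 ∨ lim < k + v + 10 ∨ v ≠ -9))) ∧ ((¬(k + 2*lim ≤ -2 ∨ 3*k ≥ 3)) → (lim > k - 2 → (lim ≥ 6 ∨ z > 3*v + 11 ∨ lim < k + v + 10 ∨ v ≠ -9)))))


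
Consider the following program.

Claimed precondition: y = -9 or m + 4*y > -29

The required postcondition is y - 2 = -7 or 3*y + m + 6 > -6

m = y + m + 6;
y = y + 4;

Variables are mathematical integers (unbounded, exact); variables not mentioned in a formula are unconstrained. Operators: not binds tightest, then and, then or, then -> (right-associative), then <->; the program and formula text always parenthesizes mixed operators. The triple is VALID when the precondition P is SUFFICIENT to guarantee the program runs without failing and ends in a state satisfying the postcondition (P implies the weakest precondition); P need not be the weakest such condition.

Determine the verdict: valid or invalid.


Working backward. After the program, the postcondition y - 2 = -7 or 3*y + m + 6 > -6 must hold; in canonical form it is y = -5 or m + 3*y > -12.
Before y := y + 4: y = -9 or m + 3*y > -24
Before m := y + m + 6: y = -9 or m + 4*y > -30
The weakest precondition is y = -9 or m + 4*y > -30.
Check whether y = -9 or m + 4*y > -29 implies it.
Every state satisfying the precondition satisfies the weakest precondition: the implication holds.
Answer: valid


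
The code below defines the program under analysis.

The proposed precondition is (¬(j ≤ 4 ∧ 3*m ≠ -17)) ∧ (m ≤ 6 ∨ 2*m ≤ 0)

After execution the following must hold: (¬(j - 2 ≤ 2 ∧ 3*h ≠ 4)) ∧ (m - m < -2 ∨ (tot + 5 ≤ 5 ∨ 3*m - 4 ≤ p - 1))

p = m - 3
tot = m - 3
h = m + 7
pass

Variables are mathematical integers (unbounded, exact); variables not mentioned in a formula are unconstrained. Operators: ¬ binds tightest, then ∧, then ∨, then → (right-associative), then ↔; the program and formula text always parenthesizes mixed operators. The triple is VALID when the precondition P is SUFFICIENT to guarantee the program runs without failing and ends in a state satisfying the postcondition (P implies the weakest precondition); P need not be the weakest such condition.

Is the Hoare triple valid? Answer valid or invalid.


Working backward. After the program, the postcondition (¬(j - 2 ≤ 2 ∧ 3*h ≠ 4)) ∧ (m - m < -2 ∨ (tot + 5 ≤ 5 ∨ 3*m - 4 ≤ p - 1)) must hold; in canonical form it is (¬(j ≤ 4 ∧ 3*h ≠ 4)) ∧ (tot ≤ 0 ∨ 3*m ≤ p + 3).
Before skip: (¬(j ≤ 4 ∧ 3*h ≠ 4)) ∧ (tot ≤ 0 ∨ 3*m ≤ p + 3)
Before h := m + 7: (¬(j ≤ 4 ∧ 3*m ≠ -17)) ∧ (tot ≤ 0 ∨ 3*m ≤ p + 3)
Before tot := m - 3: (¬(j ≤ 4 ∧ 3*m ≠ -17)) ∧ (m ≤ 3 ∨ 3*m ≤ p + 3)
Before p := m - 3: (¬(j ≤ 4 ∧ 3*m ≠ -17)) ∧ (m ≤ 3 ∨ 2*m ≤ 0)
The weakest precondition is (¬(j ≤ 4 ∧ 3*m ≠ -17)) ∧ (m ≤ 3 ∨ 2*m ≤ 0).
Check whether (¬(j ≤ 4 ∧ 3*m ≠ -17)) ∧ (m ≤ 6 ∨ 2*m ≤ 0) implies it.
Countermodel: at the initial state j = 5, m = 4, the precondition holds but the weakest precondition fails.
Answer: invalid


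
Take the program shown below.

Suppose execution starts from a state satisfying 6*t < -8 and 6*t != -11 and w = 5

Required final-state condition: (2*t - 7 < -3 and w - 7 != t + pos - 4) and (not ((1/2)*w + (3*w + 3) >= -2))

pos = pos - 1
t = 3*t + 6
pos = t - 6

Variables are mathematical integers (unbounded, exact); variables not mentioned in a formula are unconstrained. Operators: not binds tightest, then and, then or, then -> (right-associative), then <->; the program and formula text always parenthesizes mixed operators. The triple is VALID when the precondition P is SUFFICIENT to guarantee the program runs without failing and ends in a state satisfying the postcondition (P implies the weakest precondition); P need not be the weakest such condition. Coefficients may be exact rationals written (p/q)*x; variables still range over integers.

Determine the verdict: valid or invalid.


Working backward. After the program, the postcondition (2*t - 7 < -3 and w - 7 != t + pos - 4) and (not ((1/2)*w + (3*w + 3) >= -2)) must hold; in canonical form it is 2*t < 4 and w != pos + t + 3 and (not ((7/2)*w >= -5)).
Before pos := t - 6: 2*t < 4 and w != 2*t - 3 and (not ((7/2)*w >= -5))
Before t := 3*t + 6: 6*t < -8 and w != 6*t + 9 and (not ((7/2)*w >= -5))
Before pos := pos - 1: 6*t < -8 and w != 6*t + 9 and (not ((7/2)*w >= -5))
The weakest precondition is 6*t < -8 and w != 6*t + 9 and (not ((7/2)*w >= -5)).
Check whether 6*t < -8 and 6*t != -11 and w = 5 implies it.
Countermodel: at the initial state t = -2, w = 5, the precondition holds but the weakest precondition fails.
Answer: invalid


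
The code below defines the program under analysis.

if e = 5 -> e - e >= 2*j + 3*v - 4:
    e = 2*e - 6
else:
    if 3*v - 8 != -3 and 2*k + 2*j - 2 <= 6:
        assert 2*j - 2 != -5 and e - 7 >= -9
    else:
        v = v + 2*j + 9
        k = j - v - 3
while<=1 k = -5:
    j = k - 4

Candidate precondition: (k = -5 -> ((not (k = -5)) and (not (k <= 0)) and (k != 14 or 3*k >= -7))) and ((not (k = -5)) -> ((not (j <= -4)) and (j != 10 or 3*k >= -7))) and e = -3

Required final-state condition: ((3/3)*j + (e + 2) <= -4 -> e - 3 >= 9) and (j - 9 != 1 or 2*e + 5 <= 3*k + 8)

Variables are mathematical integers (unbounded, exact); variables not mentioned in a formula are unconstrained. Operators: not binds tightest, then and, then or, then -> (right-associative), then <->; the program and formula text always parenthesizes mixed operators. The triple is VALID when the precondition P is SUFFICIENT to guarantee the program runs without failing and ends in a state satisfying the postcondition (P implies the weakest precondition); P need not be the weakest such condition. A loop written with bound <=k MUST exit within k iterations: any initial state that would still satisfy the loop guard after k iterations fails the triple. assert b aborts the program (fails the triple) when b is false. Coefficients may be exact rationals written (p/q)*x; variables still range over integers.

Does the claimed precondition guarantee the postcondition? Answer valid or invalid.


Working backward. After the program, the postcondition ((3/3)*j + (e + 2) <= -4 -> e - 3 >= 9) and (j - 9 != 1 or 2*e + 5 <= 3*k + 8) must hold; in canonical form it is (e + j <= -6 -> e >= 12) and (j != 10 or 2*e <= 3*k + 3).
Before the loop (bound <=1), unroll the exhaustion recursion (WP_0 = exit-now case; WP_j = one more guarded iteration, up to j = 1):
  WP_0: (not (k = -5)) and (e + j <= -6 -> e >= 12) and (j != 10 or 2*e <= 3*k + 3)
  WP_1: (k = -5 -> ((not (k = -5)) and (e + k <= -2 -> e >= 12) and (k != 14 or 2*e <= 3*k + 3))) and ((not (k = -5)) -> ((e + j <= -6 -> e >= 12) and (j != 10 or 2*e <= 3*k + 3)))
So before the loop: (k = -5 -> ((not (k = -5)) and (e + k <= -2 -> e >= 12) and (k != 14 or 2*e <= 3*k + 3))) and ((not (k = -5)) -> ((e + j <= -6 -> e >= 12) and (j != 10 or 2*e <= 3*k + 3)))
Then branch requires (k = -5 -> ((not (k = -5)) and (2*e + k <= 4 -> 2*e >= 18) and (k != 14 or 4*e <= 3*k + 15))) and ((not (k = -5)) -> ((2*e + j <= 0 -> 2*e >= 18) and (j != 10 or 4*e <= 3*k + 15))); else branch requires ((3*v != 5 and 2*j + 2*k <= 8) -> (2*j != -3 and e >= -2 and (k = -5 -> ((not (k = -5)) and (e + k <= -2 -> e >= 12) and (k != 14 or 2*e <= 3*k + 3))) and ((not (k = -5)) -> ((e + j <= -6 -> e >= 12) and (j != 10 or 2*e <= 3*k + 3))))) and ((not (3*v != 5 and 2*j + 2*k <= 8)) -> ((j + v = -7 -> ((not (j + v = -7)) and (e <= j + v + 10 -> e >= 12) and (j + v != -26 or 2*e + 3*j + 3*v <= -33))) and ((not (j + v = -7)) -> ((e + j <= -6 -> e >= 12) and (j != 10 or 2*e + 3*j + 3*v <= -33))))).
Before the if: ((e = 5 -> 2*j + 3*v <= 4) -> ((k = -5 -> ((not (k = -5)) and (2*e + k <= 4 -> 2*e >= 18) and (k != 14 or 4*e <= 3*k + 15))) and ((not (k = -5)) -> ((2*e + j <= 0 -> 2*e >= 18) and (j != 10 or 4*e <= 3*k + 15))))) and ((not (e = 5 -> 2*j + 3*v <= 4)) -> (((3*v != 5 and 2*j + 2*k <= 8) -> (2*j != -3 and e >= -2 and (k = -5 -> ((not (k = -5)) and (e + k <= -2 -> e >= 12) and (k != 14 or 2*e <= 3*k + 3))) and ((not (k = -5)) -> ((e + j <= -6 -> e >= 12) and (j != 10 or 2*e <= 3*k + 3))))) and ((not (3*v != 5 and 2*j + 2*k <= 8)) -> ((j + v = -7 -> ((not (j + v = -7)) and (e <= j + v + 10 -> e >= 12) and (j + v != -26 or 2*e + 3*j + 3*v <= -33))) and ((not (j + v = -7)) -> ((e + j <= -6 -> e >= 12) and (j != 10 or 2*e + 3*j + 3*v <= -33)))))))
The weakest precondition is ((e = 5 -> 2*j + 3*v <= 4) -> ((k = -5 -> ((not (k = -5)) and (2*e + k <= 4 -> 2*e >= 18) and (k != 14 or 4*e <= 3*k + 15))) and ((not (k = -5)) -> ((2*e + j <= 0 -> 2*e >= 18) and (j != 10 or 4*e <= 3*k + 15))))) and ((not (e = 5 -> 2*j + 3*v <= 4)) -> (((3*v != 5 and 2*j + 2*k <= 8) -> (2*j != -3 and e >= -2 and (k = -5 -> ((not (k = -5)) and (e + k <= -2 -> e >= 12) and (k != 14 or 2*e <= 3*k + 3))) and ((not (k = -5)) -> ((e + j <= -6 -> e >= 12) and (j != 10 or 2*e <= 3*k + 3))))) and ((not (3*v != 5 and 2*j + 2*k <= 8)) -> ((j + v = -7 -> ((not (j + v = -7)) and (e <= j + v + 10 -> e >= 12) and (j + v != -26 or 2*e + 3*j + 3*v <= -33))) and ((not (j + v = -7)) -> ((e + j <= -6 -> e >= 12) and (j != 10 or 2*e + 3*j + 3*v <= -33))))))).
Check whether (k = -5 -> ((not (k = -5)) and (not (k <= 0)) and (k != 14 or 3*k >= -7))) and ((not (k = -5)) -> ((not (j <= -4)) and (j != 10 or 3*k >= -7))) and e = -3 implies it.
Countermodel: at the initial state e = -3, j = 0, k = -10, v = 0, the precondition holds but the weakest precondition fails.
Answer: invalid


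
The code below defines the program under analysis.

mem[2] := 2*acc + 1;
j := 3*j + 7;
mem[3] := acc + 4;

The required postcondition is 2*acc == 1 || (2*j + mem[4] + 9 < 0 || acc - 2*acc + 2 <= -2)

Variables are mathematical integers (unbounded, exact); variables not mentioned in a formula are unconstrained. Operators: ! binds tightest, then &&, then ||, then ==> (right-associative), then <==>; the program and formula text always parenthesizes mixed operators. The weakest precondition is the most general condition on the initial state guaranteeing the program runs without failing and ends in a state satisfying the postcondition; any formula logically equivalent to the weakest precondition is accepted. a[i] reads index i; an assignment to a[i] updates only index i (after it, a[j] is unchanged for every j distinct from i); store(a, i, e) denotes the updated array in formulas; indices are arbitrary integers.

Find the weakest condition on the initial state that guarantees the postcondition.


Working backward. After the program, the postcondition 2*acc == 1 || (2*j + mem[4] + 9 < 0 || acc - 2*acc + 2 <= -2) must hold; in canonical form it is 2*acc == 1 || mem[4] + 2*j < -9 || acc >= 4.
Before mem[3] := acc + 4: 2*acc == 1 || mem[4] + 2*j < -9 || acc >= 4
Before j := 3*j + 7: 2*acc == 1 || mem[4] + 6*j < -23 || acc >= 4
Before mem[2] := 2*acc + 1: 2*acc == 1 || mem[4] + 6*j < -23 || acc >= 4
Answer: WP = 2*acc == 1 || mem[4] + 6*j < -23 || acc >= 4


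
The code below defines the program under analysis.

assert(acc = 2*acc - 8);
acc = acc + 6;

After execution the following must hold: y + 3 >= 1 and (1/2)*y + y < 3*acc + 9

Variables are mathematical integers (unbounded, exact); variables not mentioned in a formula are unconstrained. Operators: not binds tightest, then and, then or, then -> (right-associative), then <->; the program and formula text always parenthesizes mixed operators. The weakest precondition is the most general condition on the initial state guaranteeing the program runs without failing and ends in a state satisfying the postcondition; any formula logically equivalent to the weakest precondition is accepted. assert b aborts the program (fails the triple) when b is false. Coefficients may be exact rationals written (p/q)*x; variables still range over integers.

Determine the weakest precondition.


Working backward. After the program, the postcondition y + 3 >= 1 and (1/2)*y + y < 3*acc + 9 must hold; in canonical form it is y >= -2 and (3/2)*y < 3*acc + 9.
Before acc := acc + 6: y >= -2 and (3/2)*y < 3*acc + 27
Before assert acc = 2*acc - 8: acc = 8 and y >= -2 and (3/2)*y < 3*acc + 27
Answer: WP = acc = 8 and y >= -2 and (3/2)*y < 3*acc + 27


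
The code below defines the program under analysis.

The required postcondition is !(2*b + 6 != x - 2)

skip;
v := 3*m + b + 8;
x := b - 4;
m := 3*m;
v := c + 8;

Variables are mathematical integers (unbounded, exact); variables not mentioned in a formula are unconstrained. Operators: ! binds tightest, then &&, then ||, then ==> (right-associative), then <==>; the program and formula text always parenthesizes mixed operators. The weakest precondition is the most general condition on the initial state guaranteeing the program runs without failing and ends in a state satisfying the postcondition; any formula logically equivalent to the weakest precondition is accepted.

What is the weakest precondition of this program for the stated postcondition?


Working backward. After the program, the postcondition !(2*b + 6 != x - 2) must hold; in canonical form it is !(2*b != x - 8).
Before v := c + 8: !(2*b != x - 8)
Before m := 3*m: !(2*b != x - 8)
Before x := b - 4: !(b != -12)
Before v := 3*m + b + 8: !(b != -12)
Before skip: !(b != -12)
Answer: WP = !(b != -12)


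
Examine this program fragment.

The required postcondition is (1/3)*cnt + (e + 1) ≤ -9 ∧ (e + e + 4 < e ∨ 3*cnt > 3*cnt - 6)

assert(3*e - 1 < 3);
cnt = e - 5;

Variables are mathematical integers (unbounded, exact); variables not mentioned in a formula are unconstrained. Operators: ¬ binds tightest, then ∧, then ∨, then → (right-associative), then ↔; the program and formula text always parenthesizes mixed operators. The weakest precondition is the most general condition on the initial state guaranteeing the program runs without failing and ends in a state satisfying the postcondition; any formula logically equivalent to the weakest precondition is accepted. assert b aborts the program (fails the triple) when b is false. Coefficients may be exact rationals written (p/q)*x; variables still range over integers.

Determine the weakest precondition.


Working backward. After the program, the postcondition (1/3)*cnt + (e + 1) ≤ -9 ∧ (e + e + 4 < e ∨ 3*cnt > 3*cnt - 6) must hold; in canonical form it is (1/3)*cnt + e ≤ -10.
Before cnt := e - 5: (4/3)*e ≤ -25/3
Before assert 3*e - 1 < 3: 3*e < 4 ∧ (4/3)*e ≤ -25/3
Answer: WP = 3*e < 4 ∧ (4/3)*e ≤ -25/3


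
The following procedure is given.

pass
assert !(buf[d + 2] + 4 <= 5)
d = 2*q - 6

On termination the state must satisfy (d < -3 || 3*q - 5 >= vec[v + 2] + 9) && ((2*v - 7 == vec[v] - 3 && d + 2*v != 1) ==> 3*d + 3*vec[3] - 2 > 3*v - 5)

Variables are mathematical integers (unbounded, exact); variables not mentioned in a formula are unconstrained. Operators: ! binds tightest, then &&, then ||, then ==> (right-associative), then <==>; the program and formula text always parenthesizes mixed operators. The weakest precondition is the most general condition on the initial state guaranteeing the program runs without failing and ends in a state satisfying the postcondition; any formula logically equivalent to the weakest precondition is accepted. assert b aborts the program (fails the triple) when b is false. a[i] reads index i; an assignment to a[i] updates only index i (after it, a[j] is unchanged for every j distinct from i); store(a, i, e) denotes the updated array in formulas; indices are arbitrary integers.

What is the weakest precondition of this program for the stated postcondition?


Working backward. After the program, the postcondition (d < -3 || 3*q - 5 >= vec[v + 2] + 9) && ((2*v - 7 == vec[v] - 3 && d + 2*v != 1) ==> 3*d + 3*vec[3] - 2 > 3*v - 5) must hold; in canonical form it is (d < -3 || 3*q >= vec[v + 2] + 14) && ((2*v == vec[v] + 4 && d + 2*v != 1) ==> 3*vec[3] + 3*d > 3*v - 3).
Before d := 2*q - 6: (2*q < 3 || 3*q >= vec[v + 2] + 14) && ((2*v == vec[v] + 4 && 2*q + 2*v != 7) ==> 3*vec[3] + 6*q > 3*v + 15)
Before assert !(buf[d + 2] + 4 <= 5): (!(buf[d + 2] <= 1)) && (2*q < 3 || 3*q >= vec[v + 2] + 14) && ((2*v == vec[v] + 4 && 2*q + 2*v != 7) ==> 3*vec[3] + 6*q > 3*v + 15)
Before skip: (!(buf[d + 2] <= 1)) && (2*q < 3 || 3*q >= vec[v + 2] + 14) && ((2*v == vec[v] + 4 && 2*q + 2*v != 7) ==> 3*vec[3] + 6*q > 3*v + 15)
Answer: WP = (!(buf[d + 2] <= 1)) && (2*q < 3 || 3*q >= vec[v + 2] + 14) && ((2*v == vec[v] + 4 && 2*q + 2*v != 7) ==> 3*vec[3] + 6*q > 3*v + 15)


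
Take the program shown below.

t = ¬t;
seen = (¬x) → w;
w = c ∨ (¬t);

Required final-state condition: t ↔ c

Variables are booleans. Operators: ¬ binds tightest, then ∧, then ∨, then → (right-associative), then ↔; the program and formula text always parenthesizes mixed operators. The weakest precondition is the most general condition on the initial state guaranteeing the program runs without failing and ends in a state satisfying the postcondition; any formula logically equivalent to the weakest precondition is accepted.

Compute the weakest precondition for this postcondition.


Working backward. After the program, t ↔ c must hold.
Before w := c ∨ (¬t): t ↔ c
Before seen := (¬x) → w: t ↔ c
Before t := ¬t: (¬t) ↔ c
Answer: WP = (¬t) ↔ c


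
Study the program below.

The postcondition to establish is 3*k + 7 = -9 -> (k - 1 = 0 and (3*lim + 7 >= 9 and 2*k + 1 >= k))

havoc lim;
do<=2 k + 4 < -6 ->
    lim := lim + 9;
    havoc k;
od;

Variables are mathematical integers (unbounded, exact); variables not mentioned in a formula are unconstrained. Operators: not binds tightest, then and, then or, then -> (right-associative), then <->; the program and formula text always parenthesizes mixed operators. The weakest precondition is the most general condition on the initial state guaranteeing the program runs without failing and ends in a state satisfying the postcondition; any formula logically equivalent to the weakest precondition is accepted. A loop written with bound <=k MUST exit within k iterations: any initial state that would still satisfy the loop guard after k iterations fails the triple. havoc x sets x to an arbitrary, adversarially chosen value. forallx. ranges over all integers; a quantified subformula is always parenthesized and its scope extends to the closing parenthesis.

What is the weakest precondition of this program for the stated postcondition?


Working backward. After the program, the postcondition 3*k + 7 = -9 -> (k - 1 = 0 and (3*lim + 7 >= 9 and 2*k + 1 >= k)) must hold; in canonical form it is 3*k = -16 -> (k = 1 and 3*lim >= 2 and k >= -1).
Before the loop (bound <=2), unroll the exhaustion recursion (WP_0 = exit-now case; WP_j = one more guarded iteration, up to j = 2):
  WP_0: (not (k < -10)) and (3*k = -16 -> (k = 1 and 3*lim >= 2 and k >= -1))
  WP_1: (k < -10 -> (forall k_1. ((not (k_1 < -10)) and (3*k_1 = -16 -> (k_1 = 1 and 3*lim >= -25 and k_1 >= -1))))) and ((not (k < -10)) -> (3*k = -16 -> (k = 1 and 3*lim >= 2 and k >= -1)))
  WP_2: (k < -10 -> (forall k_2. ((k_2 < -10 -> (forall k_1. ((not (k_1 < -10)) and (3*k_1 = -16 -> (k_1 = 1 and 3*lim >= -52 and k_1 >= -1))))) and ((not (k_2 < -10)) -> (3*k_2 = -16 -> (k_2 = 1 and 3*lim >= -25 and k_2 >= -1)))))) and ((not (k < -10)) -> (3*k = -16 -> (k = 1 and 3*lim >= 2 and k >= -1)))
So before the loop: (k < -10 -> (forall k_2. ((k_2 < -10 -> (forall k_1. ((not (k_1 < -10)) and (3*k_1 = -16 -> (k_1 = 1 and 3*lim >= -52 and k_1 >= -1))))) and ((not (k_2 < -10)) -> (3*k_2 = -16 -> (k_2 = 1 and 3*lim >= -25 and k_2 >= -1)))))) and ((not (k < -10)) -> (3*k = -16 -> (k = 1 and 3*lim >= 2 and k >= -1)))
Before havoc lim: forall lim_1. ((k < -10 -> (forall k_2. ((k_2 < -10 -> (forall k_1. ((not (k_1 < -10)) and (3*k_1 = -16 -> (k_1 = 1 and 3*lim_1 >= -52 and k_1 >= -1))))) and ((not (k_2 < -10)) -> (3*k_2 = -16 -> (k_2 = 1 and 3*lim_1 >= -25 and k_2 >= -1)))))) and ((not (k < -10)) -> (3*k = -16 -> (k = 1 and 3*lim_1 >= 2 and k >= -1))))
Answer: WP = forall lim_1. ((k < -10 -> (forall k_2. ((k_2 < -10 -> (forall k_1. ((not (k_1 < -10)) and (3*k_1 = -16 -> (k_1 = 1 and 3*lim_1 >= -52 and k_1 >= -1))))) and ((not (k_2 < -10)) -> (3*k_2 = -16 -> (k_2 = 1 and 3*lim_1 >= -25 and k_2 >= -1)))))) and ((not (k < -10)) -> (3*k = -16 -> (k = 1 and 3*lim_1 >= 2 and k >= -1))))


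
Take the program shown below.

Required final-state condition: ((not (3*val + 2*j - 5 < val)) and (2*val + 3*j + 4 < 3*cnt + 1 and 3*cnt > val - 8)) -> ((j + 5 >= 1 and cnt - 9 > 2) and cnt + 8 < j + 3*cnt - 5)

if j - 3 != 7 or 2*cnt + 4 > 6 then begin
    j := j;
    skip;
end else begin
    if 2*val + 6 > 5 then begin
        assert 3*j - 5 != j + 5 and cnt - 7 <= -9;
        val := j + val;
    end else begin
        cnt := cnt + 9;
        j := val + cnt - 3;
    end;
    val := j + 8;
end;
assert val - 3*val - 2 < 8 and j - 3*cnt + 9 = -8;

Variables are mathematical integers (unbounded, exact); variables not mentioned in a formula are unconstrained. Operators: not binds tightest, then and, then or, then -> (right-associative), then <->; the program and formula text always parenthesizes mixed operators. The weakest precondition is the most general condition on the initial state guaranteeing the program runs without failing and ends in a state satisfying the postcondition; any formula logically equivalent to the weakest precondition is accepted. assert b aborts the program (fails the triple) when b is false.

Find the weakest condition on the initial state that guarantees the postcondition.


Working backward. After the program, the postcondition ((not (3*val + 2*j - 5 < val)) and (2*val + 3*j + 4 < 3*cnt + 1 and 3*cnt > val - 8)) -> ((j + 5 >= 1 and cnt - 9 > 2) and cnt + 8 < j + 3*cnt - 5) must hold; in canonical form it is ((not (2*j + 2*val < 5)) and 3*j + 2*val < 3*cnt - 3 and 3*cnt > val - 8) -> (j >= -4 and cnt > 11 and 2*cnt + j > 13).
Before assert val - 3*val - 2 < 8 and j - 3*cnt + 9 = -8: 2*val > -10 and j = 3*cnt - 17 and (((not (2*j + 2*val < 5)) and 3*j + 2*val < 3*cnt - 3 and 3*cnt > val - 8) -> (j >= -4 and cnt > 11 and 2*cnt + j > 13))
Then branch requires 2*val > -10 and j = 3*cnt - 17 and (((not (2*j + 2*val < 5)) and 3*j + 2*val < 3*cnt - 3 and 3*cnt > val - 8) -> (j >= -4 and cnt > 11 and 2*cnt + j > 13)); else branch requires (2*val > -1 -> (2*j != 10 and cnt <= -2 and 2*j > -26 and j = 3*cnt - 17 and (((not (4*j < -11)) and 5*j < 3*cnt - 19 and 3*cnt > j) -> (j >= -4 and cnt > 11 and 2*cnt + j > 13)))) and ((not (2*val > -1)) -> (2*cnt + 2*val > -38 and val = 2*cnt + 4 and (((not (4*cnt + 4*val < -35)) and 2*cnt + 5*val < -22 and 2*cnt > val - 21) -> (cnt + val >= -10 and cnt > 2 and 3*cnt + val > -11)))).
Before the if: ((j != 10 or 2*cnt > 2) -> (2*val > -10 and j = 3*cnt - 17 and (((not (2*j + 2*val < 5)) and 3*j + 2*val < 3*cnt - 3 and 3*cnt > val - 8) -> (j >= -4 and cnt > 11 and 2*cnt + j > 13)))) and ((not (j != 10 or 2*cnt > 2)) -> ((2*val > -1 -> (2*j != 10 and cnt <= -2 and 2*j > -26 and j = 3*cnt - 17 and (((not (4*j < -11)) and 5*j < 3*cnt - 19 and 3*cnt > j) -> (j >= -4 and cnt > 11 and 2*cnt + j > 13)))) and ((not (2*val > -1)) -> (2*cnt + 2*val > -38 and val = 2*cnt + 4 and (((not (4*cnt + 4*val < -35)) and 2*cnt + 5*val < -22 and 2*cnt > val - 21) -> (cnt + val >= -10 and cnt > 2 and 3*cnt + val > -11))))))
Answer: WP = ((j != 10 or 2*cnt > 2) -> (2*val > -10 and j = 3*cnt - 17 and (((not (2*j + 2*val < 5)) and 3*j + 2*val < 3*cnt - 3 and 3*cnt > val - 8) -> (j >= -4 and cnt > 11 and 2*cnt + j > 13)))) and ((not (j != 10 or 2*cnt > 2)) -> ((2*val > -1 -> (2*j != 10 and cnt <= -2 and 2*j > -26 and j = 3*cnt - 17 and (((not (4*j < -11)) and 5*j < 3*cnt - 19 and 3*cnt > j) -> (j >= -4 and cnt > 11 and 2*cnt + j > 13)))) and ((not (2*val > -1)) -> (2*cnt + 2*val > -38 and val = 2*cnt + 4 and (((not (4*cnt + 4*val < -35)) and 2*cnt + 5*val < -22 and 2*cnt > val - 21) -> (cnt + val >= -10 and cnt > 2 and 3*cnt + val > -11))))))


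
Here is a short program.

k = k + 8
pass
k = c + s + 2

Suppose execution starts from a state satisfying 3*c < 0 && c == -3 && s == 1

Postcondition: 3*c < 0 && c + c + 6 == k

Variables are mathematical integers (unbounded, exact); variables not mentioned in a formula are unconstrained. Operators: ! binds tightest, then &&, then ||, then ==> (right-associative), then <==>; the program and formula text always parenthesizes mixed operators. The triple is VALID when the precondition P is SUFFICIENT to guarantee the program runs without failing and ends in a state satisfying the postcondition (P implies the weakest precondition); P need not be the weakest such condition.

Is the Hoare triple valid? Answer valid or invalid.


Working backward. After the program, the postcondition 3*c < 0 && c + c + 6 == k must hold; in canonical form it is 3*c < 0 && 2*c == k - 6.
Before k := c + s + 2: 3*c < 0 && c == s - 4
Before skip: 3*c < 0 && c == s - 4
Before k := k + 8: 3*c < 0 && c == s - 4
The weakest precondition is 3*c < 0 && c == s - 4.
Check whether 3*c < 0 && c == -3 && s == 1 implies it.
Every state satisfying the precondition satisfies the weakest precondition: the implication holds.
Answer: valid


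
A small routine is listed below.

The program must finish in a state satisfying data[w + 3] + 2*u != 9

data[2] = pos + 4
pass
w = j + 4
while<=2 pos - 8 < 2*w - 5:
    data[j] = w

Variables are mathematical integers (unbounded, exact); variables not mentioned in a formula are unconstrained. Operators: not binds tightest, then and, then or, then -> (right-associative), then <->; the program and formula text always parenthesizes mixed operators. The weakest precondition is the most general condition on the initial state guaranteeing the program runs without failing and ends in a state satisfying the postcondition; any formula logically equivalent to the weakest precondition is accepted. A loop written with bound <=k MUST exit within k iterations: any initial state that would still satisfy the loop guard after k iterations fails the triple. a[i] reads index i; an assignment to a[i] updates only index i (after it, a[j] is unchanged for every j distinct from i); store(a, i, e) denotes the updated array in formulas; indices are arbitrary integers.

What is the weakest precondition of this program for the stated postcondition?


Working backward. After the program, data[w + 3] + 2*u != 9 must hold.
Before the loop (bound <=2), unroll the exhaustion recursion (WP_0 = exit-now case; WP_j = one more guarded iteration, up to j = 2):
  WP_0: (not (pos < 2*w + 3)) and data[w + 3] + 2*u != 9
  WP_1: (pos < 2*w + 3 -> ((not (pos < 2*w + 3)) and store(data, j, w)[w + 3] + 2*u != 9)) and ((not (pos < 2*w + 3)) -> data[w + 3] + 2*u != 9)
  WP_2: (pos < 2*w + 3 -> ((pos < 2*w + 3 -> ((not (pos < 2*w + 3)) and store(store(data, j, w), j, w)[w + 3] + 2*u != 9)) and ((not (pos < 2*w + 3)) -> store(data, j, w)[w + 3] + 2*u != 9))) and ((not (pos < 2*w + 3)) -> data[w + 3] + 2*u != 9)
So before the loop: (pos < 2*w + 3 -> ((pos < 2*w + 3 -> ((not (pos < 2*w + 3)) and store(store(data, j, w), j, w)[w + 3] + 2*u != 9)) and ((not (pos < 2*w + 3)) -> store(data, j, w)[w + 3] + 2*u != 9))) and ((not (pos < 2*w + 3)) -> data[w + 3] + 2*u != 9)
Before w := j + 4: (pos < 2*j + 11 -> ((pos < 2*j + 11 -> ((not (pos < 2*j + 11)) and store(store(data, j, j + 4), j, j + 4)[j + 7] + 2*u != 9)) and ((not (pos < 2*j + 11)) -> store(data, j, j + 4)[j + 7] + 2*u != 9))) and ((not (pos < 2*j + 11)) -> data[j + 7] + 2*u != 9)
Before skip: (pos < 2*j + 11 -> ((pos < 2*j + 11 -> ((not (pos < 2*j + 11)) and store(store(data, j, j + 4), j, j + 4)[j + 7] + 2*u != 9)) and ((not (pos < 2*j + 11)) -> store(data, j, j + 4)[j + 7] + 2*u != 9))) and ((not (pos < 2*j + 11)) -> data[j + 7] + 2*u != 9)
Before data[2] := pos + 4: (pos < 2*j + 11 -> ((pos < 2*j + 11 -> ((not (pos < 2*j + 11)) and store(store(store(data, 2, pos + 4), j, j + 4), j, j + 4)[j + 7] + 2*u != 9)) and ((not (pos < 2*j + 11)) -> store(store(data, 2, pos + 4), j, j + 4)[j + 7] + 2*u != 9))) and ((not (pos < 2*j + 11)) -> store(data, 2, pos + 4)[j + 7] + 2*u != 9)
Answer: WP = (pos < 2*j + 11 -> ((pos < 2*j + 11 -> ((not (pos < 2*j + 11)) and store(store(store(data, 2, pos + 4), j, j + 4), j, j + 4)[j + 7] + 2*u != 9)) and ((not (pos < 2*j + 11)) -> store(store(data, 2, pos + 4), j, j + 4)[j + 7] + 2*u != 9))) and ((not (pos < 2*j + 11)) -> store(data, 2, pos + 4)[j + 7] + 2*u != 9)


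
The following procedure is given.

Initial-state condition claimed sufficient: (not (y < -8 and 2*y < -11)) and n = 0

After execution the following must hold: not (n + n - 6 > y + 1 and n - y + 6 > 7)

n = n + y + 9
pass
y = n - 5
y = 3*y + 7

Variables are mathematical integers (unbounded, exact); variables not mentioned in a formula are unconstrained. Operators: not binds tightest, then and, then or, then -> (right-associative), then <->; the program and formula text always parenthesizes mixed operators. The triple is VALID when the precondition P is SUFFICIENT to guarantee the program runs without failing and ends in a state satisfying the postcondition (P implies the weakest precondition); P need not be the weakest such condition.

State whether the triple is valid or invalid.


Working backward. After the program, the postcondition not (n + n - 6 > y + 1 and n - y + 6 > 7) must hold; in canonical form it is not (2*n > y + 7 and n > y + 1).
Before y := 3*y + 7: not (2*n > 3*y + 14 and n > 3*y + 8)
Before y := n - 5: not (n < 1 and 2*n < 7)
Before skip: not (n < 1 and 2*n < 7)
Before n := n + y + 9: not (n + y < -8 and 2*n + 2*y < -11)
The weakest precondition is not (n + y < -8 and 2*n + 2*y < -11).
Check whether (not (y < -8 and 2*y < -11)) and n = 0 implies it.
Every state satisfying the precondition satisfies the weakest precondition: the implication holds.
Answer: valid


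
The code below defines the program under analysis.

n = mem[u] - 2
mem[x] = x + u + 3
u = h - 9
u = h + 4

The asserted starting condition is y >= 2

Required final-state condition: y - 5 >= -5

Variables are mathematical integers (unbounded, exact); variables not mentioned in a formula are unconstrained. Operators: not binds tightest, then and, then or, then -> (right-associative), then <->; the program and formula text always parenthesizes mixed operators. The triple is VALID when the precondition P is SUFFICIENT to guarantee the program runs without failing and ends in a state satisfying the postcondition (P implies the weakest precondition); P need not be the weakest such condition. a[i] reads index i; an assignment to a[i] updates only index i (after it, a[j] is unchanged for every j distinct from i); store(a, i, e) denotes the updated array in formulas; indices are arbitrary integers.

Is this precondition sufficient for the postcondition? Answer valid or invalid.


Working backward. After the program, the postcondition y - 5 >= -5 must hold; in canonical form it is y >= 0.
Before u := h + 4: y >= 0
Before u := h - 9: y >= 0
Before mem[x] := x + u + 3: y >= 0
Before n := mem[u] - 2: y >= 0
The weakest precondition is y >= 0.
Check whether y >= 2 implies it.
Every state satisfying the precondition satisfies the weakest precondition: the implication holds.
Answer: valid
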